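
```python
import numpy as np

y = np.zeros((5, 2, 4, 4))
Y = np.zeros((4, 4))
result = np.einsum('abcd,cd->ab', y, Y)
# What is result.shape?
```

(5, 2)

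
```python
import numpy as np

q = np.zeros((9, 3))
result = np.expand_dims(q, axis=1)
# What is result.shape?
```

(9, 1, 3)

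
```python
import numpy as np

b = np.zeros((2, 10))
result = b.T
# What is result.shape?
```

(10, 2)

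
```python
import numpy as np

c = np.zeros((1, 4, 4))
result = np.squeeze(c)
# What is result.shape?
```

(4, 4)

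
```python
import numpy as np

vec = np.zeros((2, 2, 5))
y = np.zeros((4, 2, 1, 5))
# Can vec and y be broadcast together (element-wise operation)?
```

Yes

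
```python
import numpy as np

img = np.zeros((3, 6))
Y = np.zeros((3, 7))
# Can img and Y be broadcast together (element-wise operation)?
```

No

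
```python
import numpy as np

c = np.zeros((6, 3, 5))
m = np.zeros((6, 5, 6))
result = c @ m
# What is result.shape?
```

(6, 3, 6)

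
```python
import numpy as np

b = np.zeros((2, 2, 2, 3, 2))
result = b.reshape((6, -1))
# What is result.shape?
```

(6, 8)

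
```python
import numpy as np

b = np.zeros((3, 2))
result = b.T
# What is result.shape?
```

(2, 3)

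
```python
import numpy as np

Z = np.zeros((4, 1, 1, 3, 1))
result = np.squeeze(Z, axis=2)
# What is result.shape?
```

(4, 1, 3, 1)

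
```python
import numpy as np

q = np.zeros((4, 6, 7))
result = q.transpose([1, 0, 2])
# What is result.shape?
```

(6, 4, 7)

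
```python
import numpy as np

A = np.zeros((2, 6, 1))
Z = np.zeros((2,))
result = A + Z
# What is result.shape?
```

(2, 6, 2)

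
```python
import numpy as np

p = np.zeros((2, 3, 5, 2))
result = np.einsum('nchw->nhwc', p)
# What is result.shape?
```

(2, 5, 2, 3)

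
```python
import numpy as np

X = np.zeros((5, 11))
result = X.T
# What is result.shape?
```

(11, 5)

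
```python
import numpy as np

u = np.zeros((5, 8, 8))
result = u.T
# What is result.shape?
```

(8, 8, 5)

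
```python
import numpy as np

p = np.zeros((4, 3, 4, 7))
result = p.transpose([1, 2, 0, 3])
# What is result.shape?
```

(3, 4, 4, 7)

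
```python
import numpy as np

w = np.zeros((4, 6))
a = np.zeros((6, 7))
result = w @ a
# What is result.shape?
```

(4, 7)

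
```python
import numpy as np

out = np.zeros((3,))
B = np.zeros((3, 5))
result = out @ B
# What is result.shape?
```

(5,)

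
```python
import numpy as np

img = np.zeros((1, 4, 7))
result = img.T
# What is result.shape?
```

(7, 4, 1)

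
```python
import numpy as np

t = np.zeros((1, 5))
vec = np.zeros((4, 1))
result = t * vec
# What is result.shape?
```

(4, 5)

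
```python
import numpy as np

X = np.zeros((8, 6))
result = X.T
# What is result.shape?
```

(6, 8)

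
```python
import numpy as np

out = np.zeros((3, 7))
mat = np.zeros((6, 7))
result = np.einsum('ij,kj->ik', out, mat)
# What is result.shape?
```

(3, 6)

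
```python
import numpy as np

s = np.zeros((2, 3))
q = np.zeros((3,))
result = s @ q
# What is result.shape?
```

(2,)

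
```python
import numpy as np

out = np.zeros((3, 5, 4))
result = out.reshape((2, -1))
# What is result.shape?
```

(2, 30)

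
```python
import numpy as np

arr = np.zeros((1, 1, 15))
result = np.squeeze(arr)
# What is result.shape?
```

(15,)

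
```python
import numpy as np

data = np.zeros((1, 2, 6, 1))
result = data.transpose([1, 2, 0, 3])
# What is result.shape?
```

(2, 6, 1, 1)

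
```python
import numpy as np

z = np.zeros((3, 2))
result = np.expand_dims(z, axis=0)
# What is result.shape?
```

(1, 3, 2)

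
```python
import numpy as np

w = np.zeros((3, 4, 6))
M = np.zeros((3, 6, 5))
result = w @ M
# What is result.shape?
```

(3, 4, 5)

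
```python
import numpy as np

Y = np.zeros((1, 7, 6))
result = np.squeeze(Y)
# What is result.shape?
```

(7, 6)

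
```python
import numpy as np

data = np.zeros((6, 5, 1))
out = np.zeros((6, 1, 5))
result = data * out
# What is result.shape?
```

(6, 5, 5)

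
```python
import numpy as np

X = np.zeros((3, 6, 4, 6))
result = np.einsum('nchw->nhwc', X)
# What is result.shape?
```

(3, 4, 6, 6)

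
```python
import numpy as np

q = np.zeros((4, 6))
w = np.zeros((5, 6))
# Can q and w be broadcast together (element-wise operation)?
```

No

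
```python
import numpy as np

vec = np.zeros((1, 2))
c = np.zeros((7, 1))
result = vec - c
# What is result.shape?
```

(7, 2)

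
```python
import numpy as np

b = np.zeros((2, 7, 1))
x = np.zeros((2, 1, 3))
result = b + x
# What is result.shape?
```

(2, 7, 3)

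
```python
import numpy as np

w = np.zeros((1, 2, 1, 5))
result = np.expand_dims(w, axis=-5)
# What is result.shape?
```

(1, 1, 2, 1, 5)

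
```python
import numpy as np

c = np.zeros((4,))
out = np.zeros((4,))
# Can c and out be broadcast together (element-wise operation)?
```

Yes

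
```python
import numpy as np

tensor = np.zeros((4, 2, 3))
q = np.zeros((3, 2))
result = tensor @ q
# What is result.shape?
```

(4, 2, 2)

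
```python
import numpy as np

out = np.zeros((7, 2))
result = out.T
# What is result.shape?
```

(2, 7)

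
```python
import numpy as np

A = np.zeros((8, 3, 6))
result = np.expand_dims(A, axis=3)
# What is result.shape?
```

(8, 3, 6, 1)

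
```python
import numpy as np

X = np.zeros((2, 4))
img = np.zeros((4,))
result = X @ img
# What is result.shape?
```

(2,)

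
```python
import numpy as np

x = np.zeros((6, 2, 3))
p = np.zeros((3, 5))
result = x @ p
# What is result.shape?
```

(6, 2, 5)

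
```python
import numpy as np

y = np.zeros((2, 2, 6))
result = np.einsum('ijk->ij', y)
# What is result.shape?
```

(2, 2)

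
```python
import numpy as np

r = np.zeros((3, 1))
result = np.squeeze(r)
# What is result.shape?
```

(3,)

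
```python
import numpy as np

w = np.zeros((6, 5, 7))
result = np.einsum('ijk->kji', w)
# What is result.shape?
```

(7, 5, 6)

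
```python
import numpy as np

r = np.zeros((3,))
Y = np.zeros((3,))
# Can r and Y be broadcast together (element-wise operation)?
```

Yes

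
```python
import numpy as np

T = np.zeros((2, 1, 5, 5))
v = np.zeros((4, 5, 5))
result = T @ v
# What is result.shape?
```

(2, 4, 5, 5)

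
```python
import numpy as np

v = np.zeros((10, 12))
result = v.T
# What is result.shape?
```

(12, 10)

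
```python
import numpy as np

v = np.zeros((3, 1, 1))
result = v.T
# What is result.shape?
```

(1, 1, 3)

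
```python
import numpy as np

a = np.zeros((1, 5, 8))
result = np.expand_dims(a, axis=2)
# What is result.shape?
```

(1, 5, 1, 8)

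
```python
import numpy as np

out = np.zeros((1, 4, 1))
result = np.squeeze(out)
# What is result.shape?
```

(4,)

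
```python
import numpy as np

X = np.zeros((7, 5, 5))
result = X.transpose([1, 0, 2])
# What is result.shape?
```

(5, 7, 5)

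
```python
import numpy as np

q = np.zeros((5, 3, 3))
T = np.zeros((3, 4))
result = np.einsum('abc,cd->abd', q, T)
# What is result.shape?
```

(5, 3, 4)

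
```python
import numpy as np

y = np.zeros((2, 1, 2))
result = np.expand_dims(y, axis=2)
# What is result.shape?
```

(2, 1, 1, 2)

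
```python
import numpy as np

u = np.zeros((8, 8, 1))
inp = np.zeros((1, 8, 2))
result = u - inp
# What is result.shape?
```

(8, 8, 2)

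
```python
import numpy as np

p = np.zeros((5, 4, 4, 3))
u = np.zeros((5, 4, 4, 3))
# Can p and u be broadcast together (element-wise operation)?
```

Yes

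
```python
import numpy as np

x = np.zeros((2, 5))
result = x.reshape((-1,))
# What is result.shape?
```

(10,)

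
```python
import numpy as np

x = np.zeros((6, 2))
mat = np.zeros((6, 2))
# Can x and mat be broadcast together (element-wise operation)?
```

Yes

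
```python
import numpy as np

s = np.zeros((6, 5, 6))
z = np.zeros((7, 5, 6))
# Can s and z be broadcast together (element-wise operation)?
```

No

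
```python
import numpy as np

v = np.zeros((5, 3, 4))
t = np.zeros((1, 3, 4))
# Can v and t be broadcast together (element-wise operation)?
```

Yes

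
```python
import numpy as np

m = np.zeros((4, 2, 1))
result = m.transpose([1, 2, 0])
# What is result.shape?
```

(2, 1, 4)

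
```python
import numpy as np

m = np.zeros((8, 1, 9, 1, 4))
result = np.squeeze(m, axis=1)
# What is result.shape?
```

(8, 9, 1, 4)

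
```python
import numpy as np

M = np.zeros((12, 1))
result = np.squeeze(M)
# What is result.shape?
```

(12,)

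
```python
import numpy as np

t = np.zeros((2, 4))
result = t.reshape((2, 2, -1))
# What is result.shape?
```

(2, 2, 2)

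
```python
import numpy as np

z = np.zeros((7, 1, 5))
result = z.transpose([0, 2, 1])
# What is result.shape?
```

(7, 5, 1)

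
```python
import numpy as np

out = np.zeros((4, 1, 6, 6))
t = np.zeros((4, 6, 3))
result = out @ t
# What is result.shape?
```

(4, 4, 6, 3)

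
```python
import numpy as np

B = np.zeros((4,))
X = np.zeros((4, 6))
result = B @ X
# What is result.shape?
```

(6,)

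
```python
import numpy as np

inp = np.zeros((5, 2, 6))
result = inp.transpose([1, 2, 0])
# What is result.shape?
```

(2, 6, 5)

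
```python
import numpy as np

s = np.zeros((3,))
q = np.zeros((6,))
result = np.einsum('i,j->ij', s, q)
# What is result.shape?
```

(3, 6)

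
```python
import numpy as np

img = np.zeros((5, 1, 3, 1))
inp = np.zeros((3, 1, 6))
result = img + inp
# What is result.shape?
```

(5, 3, 3, 6)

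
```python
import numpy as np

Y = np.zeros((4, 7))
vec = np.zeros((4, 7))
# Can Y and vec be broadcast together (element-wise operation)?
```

Yes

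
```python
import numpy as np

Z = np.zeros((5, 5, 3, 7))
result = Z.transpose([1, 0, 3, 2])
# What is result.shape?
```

(5, 5, 7, 3)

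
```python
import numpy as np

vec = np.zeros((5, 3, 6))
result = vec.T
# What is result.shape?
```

(6, 3, 5)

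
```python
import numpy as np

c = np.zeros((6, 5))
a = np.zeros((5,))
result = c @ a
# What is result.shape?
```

(6,)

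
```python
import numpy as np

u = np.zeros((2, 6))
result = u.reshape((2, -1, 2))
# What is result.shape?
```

(2, 3, 2)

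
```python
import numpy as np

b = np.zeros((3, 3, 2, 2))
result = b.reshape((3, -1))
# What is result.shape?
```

(3, 12)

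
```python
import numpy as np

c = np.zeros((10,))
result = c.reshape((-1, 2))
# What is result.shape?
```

(5, 2)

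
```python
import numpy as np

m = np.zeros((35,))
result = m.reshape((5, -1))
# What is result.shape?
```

(5, 7)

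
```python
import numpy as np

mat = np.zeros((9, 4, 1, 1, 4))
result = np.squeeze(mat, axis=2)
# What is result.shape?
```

(9, 4, 1, 4)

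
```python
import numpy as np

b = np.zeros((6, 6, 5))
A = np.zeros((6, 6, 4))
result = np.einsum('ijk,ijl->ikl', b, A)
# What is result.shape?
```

(6, 5, 4)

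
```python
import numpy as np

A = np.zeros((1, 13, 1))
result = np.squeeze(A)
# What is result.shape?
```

(13,)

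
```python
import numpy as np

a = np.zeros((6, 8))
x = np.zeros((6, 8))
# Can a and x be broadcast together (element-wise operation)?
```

Yes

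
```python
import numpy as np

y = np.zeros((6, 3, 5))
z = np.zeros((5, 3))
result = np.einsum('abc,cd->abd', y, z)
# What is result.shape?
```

(6, 3, 3)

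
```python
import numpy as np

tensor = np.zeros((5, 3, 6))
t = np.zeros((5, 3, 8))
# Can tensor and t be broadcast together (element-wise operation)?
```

No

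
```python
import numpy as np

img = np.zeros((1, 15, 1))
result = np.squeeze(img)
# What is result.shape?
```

(15,)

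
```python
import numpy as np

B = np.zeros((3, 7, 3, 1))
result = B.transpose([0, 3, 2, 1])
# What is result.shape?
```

(3, 1, 3, 7)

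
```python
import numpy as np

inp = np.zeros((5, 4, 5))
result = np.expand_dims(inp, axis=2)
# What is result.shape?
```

(5, 4, 1, 5)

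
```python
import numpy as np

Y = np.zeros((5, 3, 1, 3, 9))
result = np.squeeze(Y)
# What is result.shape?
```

(5, 3, 3, 9)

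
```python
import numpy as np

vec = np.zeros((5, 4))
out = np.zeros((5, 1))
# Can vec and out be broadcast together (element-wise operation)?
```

Yes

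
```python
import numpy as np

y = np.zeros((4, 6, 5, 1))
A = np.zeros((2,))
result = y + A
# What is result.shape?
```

(4, 6, 5, 2)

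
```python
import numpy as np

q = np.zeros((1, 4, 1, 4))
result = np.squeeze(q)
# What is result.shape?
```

(4, 4)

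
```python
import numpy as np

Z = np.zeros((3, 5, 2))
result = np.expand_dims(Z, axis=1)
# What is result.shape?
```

(3, 1, 5, 2)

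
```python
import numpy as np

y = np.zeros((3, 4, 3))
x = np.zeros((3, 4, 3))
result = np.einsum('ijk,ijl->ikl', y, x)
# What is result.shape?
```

(3, 3, 3)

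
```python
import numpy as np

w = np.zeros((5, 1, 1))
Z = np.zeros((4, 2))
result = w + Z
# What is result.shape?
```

(5, 4, 2)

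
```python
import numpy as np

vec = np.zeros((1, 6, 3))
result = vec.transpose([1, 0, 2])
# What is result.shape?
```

(6, 1, 3)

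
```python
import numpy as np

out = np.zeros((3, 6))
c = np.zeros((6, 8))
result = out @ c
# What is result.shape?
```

(3, 8)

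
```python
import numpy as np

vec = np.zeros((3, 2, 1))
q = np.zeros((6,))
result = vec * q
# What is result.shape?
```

(3, 2, 6)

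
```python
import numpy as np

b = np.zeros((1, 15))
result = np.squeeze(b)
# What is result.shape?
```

(15,)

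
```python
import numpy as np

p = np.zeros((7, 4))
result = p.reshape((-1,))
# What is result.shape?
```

(28,)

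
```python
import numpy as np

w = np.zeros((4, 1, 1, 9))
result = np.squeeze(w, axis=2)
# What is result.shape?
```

(4, 1, 9)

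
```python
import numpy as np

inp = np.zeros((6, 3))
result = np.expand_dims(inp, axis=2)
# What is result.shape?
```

(6, 3, 1)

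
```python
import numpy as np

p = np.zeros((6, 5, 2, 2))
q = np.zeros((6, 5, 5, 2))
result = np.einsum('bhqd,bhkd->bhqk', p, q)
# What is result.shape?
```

(6, 5, 2, 5)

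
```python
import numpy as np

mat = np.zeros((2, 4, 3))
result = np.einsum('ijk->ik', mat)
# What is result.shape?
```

(2, 3)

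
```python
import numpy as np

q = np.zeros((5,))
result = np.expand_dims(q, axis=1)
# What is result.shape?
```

(5, 1)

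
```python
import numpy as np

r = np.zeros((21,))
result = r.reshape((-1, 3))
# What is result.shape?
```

(7, 3)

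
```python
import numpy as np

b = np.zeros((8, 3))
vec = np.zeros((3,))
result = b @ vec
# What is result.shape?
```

(8,)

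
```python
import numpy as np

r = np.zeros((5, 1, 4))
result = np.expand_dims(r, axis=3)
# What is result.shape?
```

(5, 1, 4, 1)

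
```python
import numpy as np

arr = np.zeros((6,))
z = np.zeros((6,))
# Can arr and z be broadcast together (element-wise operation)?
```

Yes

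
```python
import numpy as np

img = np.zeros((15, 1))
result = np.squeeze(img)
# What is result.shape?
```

(15,)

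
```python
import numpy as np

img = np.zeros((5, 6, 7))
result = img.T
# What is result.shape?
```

(7, 6, 5)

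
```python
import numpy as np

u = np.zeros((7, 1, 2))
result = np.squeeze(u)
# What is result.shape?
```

(7, 2)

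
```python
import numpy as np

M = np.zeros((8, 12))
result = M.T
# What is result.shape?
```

(12, 8)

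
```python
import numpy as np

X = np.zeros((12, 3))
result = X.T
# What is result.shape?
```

(3, 12)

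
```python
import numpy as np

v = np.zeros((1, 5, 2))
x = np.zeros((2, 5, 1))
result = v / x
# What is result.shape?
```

(2, 5, 2)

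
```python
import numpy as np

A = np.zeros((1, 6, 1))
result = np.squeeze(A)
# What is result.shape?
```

(6,)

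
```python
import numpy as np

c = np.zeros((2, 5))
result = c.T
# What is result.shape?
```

(5, 2)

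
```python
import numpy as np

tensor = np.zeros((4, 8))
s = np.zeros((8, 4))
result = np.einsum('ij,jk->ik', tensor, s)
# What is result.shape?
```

(4, 4)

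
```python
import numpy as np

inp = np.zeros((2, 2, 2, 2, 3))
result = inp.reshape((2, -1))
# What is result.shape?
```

(2, 24)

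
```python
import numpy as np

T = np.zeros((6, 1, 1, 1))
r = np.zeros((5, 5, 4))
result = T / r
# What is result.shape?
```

(6, 5, 5, 4)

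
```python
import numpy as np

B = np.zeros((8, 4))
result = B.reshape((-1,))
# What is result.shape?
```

(32,)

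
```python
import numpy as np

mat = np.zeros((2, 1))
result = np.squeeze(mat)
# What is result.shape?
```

(2,)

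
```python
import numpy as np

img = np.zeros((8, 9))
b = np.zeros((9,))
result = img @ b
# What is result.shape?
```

(8,)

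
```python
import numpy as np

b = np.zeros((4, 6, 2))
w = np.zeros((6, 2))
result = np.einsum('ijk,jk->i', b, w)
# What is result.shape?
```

(4,)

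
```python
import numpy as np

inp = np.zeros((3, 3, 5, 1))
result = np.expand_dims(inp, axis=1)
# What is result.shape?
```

(3, 1, 3, 5, 1)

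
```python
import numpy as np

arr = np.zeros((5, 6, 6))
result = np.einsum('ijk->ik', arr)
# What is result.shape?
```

(5, 6)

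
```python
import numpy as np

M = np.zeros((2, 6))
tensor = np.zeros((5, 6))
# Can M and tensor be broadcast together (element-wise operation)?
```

No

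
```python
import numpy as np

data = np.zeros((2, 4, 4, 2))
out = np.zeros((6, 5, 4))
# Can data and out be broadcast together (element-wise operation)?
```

No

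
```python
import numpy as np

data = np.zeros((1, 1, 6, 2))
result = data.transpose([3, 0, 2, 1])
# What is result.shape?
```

(2, 1, 6, 1)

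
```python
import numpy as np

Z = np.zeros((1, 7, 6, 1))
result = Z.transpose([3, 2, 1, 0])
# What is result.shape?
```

(1, 6, 7, 1)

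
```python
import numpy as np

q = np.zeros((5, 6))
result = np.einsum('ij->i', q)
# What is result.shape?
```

(5,)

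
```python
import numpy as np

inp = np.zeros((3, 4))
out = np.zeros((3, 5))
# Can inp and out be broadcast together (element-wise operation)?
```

No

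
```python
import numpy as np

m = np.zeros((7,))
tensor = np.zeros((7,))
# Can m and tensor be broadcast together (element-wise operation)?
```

Yes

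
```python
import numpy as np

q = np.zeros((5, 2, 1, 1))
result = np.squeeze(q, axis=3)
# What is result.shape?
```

(5, 2, 1)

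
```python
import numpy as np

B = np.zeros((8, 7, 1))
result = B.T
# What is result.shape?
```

(1, 7, 8)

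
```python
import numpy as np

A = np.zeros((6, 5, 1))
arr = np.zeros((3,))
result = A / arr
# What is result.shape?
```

(6, 5, 3)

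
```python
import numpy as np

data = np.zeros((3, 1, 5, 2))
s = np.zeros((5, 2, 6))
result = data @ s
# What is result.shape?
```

(3, 5, 5, 6)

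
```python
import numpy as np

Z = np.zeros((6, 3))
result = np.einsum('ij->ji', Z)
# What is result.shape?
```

(3, 6)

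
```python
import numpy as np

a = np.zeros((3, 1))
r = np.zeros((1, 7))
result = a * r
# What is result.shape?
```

(3, 7)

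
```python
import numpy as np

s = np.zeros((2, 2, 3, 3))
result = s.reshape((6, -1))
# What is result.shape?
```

(6, 6)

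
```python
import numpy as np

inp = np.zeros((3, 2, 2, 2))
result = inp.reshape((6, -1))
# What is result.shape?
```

(6, 4)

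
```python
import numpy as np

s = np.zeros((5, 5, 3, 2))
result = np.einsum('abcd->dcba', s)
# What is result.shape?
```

(2, 3, 5, 5)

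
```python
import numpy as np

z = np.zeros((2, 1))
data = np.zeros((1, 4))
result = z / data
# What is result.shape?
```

(2, 4)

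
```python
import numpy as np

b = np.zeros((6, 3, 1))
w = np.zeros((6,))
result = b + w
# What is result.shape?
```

(6, 3, 6)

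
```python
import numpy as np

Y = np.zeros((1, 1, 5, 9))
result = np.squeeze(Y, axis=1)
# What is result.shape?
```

(1, 5, 9)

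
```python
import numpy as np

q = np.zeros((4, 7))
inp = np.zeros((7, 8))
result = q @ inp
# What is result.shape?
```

(4, 8)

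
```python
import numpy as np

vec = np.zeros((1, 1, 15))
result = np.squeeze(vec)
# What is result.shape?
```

(15,)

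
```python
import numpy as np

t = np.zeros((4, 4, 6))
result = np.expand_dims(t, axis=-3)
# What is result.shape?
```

(4, 1, 4, 6)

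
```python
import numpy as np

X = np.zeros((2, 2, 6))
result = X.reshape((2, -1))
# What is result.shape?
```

(2, 12)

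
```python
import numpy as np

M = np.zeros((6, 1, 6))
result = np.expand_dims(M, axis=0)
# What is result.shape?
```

(1, 6, 1, 6)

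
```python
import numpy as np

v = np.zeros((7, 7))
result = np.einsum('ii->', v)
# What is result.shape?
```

()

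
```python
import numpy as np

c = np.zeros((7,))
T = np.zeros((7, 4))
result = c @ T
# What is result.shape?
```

(4,)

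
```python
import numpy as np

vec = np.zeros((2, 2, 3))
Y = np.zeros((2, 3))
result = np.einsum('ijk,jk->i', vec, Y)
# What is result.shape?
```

(2,)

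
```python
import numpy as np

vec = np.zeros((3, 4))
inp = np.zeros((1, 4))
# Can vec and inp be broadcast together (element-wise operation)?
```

Yes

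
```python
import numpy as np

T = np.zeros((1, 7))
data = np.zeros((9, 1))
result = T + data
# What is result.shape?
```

(9, 7)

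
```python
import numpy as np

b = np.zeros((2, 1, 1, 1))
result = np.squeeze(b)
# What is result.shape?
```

(2,)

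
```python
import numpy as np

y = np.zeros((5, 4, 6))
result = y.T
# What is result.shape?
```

(6, 4, 5)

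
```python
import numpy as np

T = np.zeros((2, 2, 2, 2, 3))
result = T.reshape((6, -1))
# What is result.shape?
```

(6, 8)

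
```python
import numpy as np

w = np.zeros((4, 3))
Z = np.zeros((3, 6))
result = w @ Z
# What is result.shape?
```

(4, 6)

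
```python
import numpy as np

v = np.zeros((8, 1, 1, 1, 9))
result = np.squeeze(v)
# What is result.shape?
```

(8, 9)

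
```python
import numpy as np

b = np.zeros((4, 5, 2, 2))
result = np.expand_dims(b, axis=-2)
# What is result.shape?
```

(4, 5, 2, 1, 2)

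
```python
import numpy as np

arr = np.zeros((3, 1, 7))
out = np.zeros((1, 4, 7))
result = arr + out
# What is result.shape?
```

(3, 4, 7)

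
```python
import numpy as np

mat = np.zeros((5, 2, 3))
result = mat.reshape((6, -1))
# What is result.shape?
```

(6, 5)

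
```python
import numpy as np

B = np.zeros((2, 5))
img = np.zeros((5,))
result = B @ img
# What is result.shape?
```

(2,)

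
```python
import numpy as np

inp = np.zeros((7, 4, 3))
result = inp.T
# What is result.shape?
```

(3, 4, 7)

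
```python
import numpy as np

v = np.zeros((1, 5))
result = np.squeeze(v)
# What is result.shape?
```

(5,)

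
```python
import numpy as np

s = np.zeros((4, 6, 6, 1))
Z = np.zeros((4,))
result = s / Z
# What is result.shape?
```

(4, 6, 6, 4)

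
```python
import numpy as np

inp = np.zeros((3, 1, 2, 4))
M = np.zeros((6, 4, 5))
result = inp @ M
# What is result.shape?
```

(3, 6, 2, 5)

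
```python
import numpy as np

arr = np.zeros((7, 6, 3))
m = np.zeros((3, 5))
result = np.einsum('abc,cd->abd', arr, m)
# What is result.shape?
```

(7, 6, 5)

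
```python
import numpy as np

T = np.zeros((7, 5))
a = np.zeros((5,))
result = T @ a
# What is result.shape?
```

(7,)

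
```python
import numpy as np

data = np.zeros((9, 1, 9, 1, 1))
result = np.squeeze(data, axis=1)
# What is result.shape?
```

(9, 9, 1, 1)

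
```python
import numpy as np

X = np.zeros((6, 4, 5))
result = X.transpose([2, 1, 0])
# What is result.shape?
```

(5, 4, 6)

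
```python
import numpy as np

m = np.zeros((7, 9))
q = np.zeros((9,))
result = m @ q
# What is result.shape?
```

(7,)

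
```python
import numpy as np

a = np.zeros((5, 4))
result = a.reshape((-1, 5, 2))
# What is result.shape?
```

(2, 5, 2)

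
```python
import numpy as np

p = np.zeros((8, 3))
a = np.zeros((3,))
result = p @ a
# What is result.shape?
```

(8,)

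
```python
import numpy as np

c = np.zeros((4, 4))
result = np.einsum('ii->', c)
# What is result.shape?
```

()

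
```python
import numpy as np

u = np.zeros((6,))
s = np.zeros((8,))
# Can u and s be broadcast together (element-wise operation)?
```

No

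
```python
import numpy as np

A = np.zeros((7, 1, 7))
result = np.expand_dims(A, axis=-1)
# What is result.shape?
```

(7, 1, 7, 1)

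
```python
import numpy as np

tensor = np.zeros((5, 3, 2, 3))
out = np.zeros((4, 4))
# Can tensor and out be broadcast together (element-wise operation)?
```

No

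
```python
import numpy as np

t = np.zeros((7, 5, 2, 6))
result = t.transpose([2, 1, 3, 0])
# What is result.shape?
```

(2, 5, 6, 7)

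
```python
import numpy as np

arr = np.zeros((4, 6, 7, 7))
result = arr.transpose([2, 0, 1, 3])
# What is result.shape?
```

(7, 4, 6, 7)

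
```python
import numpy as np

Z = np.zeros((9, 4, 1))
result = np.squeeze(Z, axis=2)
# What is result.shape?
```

(9, 4)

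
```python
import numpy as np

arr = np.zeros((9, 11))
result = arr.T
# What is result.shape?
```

(11, 9)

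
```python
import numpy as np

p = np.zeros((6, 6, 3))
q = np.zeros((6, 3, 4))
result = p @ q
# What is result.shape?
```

(6, 6, 4)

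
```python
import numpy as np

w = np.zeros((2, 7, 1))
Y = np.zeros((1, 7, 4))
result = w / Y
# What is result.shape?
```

(2, 7, 4)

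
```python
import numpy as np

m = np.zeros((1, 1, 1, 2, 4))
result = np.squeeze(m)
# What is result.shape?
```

(2, 4)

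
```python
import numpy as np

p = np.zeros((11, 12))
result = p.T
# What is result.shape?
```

(12, 11)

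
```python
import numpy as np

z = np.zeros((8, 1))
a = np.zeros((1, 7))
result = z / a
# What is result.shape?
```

(8, 7)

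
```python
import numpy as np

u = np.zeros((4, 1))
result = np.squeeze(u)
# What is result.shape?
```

(4,)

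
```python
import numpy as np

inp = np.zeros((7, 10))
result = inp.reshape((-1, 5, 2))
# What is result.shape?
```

(7, 5, 2)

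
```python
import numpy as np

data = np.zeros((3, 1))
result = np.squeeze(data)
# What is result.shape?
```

(3,)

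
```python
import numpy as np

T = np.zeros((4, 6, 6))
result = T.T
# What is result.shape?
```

(6, 6, 4)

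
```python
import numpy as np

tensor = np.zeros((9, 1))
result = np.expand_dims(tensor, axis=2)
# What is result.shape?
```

(9, 1, 1)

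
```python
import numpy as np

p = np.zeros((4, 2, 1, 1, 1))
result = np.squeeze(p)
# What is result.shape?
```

(4, 2)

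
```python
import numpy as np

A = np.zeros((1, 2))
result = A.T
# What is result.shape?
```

(2, 1)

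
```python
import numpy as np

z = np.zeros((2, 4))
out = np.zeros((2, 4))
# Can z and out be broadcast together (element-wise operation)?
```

Yes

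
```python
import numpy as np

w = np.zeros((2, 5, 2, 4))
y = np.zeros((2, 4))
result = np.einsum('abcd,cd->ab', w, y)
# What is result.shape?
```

(2, 5)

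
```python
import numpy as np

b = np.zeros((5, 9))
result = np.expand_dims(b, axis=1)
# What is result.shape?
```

(5, 1, 9)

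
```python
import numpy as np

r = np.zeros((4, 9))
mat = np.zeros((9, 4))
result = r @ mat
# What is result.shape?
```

(4, 4)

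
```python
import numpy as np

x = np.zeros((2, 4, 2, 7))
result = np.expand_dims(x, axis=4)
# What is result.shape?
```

(2, 4, 2, 7, 1)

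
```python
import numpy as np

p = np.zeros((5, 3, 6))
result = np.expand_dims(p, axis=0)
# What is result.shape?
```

(1, 5, 3, 6)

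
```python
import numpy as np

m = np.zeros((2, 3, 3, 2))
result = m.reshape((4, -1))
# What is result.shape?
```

(4, 9)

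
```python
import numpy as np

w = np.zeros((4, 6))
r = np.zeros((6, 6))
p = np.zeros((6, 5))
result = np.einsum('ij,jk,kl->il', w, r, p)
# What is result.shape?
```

(4, 5)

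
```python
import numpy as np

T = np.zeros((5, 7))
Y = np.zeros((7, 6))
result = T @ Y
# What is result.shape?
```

(5, 6)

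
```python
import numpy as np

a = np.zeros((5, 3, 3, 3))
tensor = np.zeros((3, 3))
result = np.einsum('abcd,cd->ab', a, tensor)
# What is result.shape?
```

(5, 3)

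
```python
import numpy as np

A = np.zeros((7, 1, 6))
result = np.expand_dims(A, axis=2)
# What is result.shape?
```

(7, 1, 1, 6)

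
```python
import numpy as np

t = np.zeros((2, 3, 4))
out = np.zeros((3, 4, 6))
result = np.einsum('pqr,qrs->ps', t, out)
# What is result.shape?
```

(2, 6)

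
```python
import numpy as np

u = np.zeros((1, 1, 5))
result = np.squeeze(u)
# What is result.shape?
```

(5,)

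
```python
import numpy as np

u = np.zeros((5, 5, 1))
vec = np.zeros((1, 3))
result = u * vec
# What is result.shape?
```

(5, 5, 3)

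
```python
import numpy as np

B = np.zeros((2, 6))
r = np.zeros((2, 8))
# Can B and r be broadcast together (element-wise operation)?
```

No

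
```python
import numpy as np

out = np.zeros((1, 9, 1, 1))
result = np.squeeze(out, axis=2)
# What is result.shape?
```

(1, 9, 1)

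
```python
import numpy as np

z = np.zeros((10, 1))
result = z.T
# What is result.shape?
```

(1, 10)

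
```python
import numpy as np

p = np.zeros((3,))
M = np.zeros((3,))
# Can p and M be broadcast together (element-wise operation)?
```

Yes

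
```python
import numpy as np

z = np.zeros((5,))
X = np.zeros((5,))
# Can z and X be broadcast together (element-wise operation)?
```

Yes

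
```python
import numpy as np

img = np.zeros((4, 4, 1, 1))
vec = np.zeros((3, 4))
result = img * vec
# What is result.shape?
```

(4, 4, 3, 4)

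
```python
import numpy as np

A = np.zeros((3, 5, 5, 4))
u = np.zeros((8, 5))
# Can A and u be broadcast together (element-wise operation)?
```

No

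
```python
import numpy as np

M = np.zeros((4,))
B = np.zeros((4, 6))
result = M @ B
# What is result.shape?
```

(6,)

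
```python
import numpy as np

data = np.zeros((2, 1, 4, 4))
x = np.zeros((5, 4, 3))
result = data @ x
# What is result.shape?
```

(2, 5, 4, 3)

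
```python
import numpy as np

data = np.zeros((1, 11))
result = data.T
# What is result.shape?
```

(11, 1)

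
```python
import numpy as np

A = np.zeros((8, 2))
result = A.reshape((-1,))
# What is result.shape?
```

(16,)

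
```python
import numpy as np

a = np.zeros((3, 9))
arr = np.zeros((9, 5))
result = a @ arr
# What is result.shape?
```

(3, 5)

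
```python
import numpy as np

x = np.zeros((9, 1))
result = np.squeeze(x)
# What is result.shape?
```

(9,)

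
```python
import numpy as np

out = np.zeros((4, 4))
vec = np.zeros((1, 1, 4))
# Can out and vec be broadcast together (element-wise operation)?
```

Yes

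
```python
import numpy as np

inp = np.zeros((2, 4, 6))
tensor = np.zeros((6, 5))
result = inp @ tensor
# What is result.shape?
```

(2, 4, 5)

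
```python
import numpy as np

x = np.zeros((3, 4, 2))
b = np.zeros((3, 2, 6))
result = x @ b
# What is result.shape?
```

(3, 4, 6)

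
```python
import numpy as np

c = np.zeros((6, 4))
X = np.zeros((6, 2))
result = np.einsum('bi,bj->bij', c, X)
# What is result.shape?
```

(6, 4, 2)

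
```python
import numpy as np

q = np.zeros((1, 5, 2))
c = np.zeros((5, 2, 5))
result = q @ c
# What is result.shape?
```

(5, 5, 5)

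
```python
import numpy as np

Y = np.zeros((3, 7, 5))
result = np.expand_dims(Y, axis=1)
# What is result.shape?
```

(3, 1, 7, 5)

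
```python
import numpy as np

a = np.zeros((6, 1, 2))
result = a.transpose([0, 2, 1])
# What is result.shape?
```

(6, 2, 1)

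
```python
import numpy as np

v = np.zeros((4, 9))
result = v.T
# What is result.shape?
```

(9, 4)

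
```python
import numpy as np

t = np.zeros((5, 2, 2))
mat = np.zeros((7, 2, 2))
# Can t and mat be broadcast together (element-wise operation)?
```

No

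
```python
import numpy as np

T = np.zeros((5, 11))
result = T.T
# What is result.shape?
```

(11, 5)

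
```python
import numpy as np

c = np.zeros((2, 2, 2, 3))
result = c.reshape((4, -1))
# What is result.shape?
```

(4, 6)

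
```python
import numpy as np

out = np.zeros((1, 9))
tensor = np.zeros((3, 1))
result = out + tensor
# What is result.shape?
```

(3, 9)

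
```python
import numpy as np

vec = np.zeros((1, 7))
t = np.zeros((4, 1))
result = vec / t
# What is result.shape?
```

(4, 7)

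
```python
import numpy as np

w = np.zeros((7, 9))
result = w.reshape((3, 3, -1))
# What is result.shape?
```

(3, 3, 7)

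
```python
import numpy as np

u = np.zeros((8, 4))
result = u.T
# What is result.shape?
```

(4, 8)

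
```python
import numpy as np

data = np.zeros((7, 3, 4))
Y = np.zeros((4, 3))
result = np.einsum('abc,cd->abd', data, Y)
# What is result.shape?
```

(7, 3, 3)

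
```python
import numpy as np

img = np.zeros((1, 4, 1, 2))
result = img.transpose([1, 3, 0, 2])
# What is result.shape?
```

(4, 2, 1, 1)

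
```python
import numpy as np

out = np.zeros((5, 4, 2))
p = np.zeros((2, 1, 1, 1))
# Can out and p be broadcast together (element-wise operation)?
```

Yes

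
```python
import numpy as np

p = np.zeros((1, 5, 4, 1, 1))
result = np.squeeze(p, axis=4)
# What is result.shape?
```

(1, 5, 4, 1)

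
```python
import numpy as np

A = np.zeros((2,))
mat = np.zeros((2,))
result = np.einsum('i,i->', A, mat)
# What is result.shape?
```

()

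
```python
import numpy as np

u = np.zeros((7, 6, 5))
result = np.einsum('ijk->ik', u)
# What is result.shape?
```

(7, 5)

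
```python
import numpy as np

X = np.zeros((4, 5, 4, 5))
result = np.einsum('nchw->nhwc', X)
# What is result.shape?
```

(4, 4, 5, 5)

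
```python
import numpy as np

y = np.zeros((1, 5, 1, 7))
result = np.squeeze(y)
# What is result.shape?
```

(5, 7)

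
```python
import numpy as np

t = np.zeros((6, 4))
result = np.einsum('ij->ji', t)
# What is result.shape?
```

(4, 6)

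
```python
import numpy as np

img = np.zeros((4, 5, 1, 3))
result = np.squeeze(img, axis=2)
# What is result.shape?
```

(4, 5, 3)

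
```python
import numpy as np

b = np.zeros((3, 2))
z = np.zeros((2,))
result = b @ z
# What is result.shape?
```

(3,)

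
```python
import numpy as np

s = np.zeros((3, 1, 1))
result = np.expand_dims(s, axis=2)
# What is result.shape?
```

(3, 1, 1, 1)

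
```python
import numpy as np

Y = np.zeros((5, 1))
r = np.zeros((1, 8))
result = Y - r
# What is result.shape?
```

(5, 8)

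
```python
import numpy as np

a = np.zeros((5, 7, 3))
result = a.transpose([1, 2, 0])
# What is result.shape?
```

(7, 3, 5)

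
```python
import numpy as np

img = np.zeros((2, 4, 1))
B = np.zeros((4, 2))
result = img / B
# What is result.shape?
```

(2, 4, 2)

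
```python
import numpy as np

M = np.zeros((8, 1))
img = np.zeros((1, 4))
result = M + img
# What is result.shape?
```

(8, 4)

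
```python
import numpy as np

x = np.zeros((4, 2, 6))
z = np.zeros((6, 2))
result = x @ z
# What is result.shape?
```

(4, 2, 2)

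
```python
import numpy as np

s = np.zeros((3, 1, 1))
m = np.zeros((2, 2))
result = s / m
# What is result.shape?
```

(3, 2, 2)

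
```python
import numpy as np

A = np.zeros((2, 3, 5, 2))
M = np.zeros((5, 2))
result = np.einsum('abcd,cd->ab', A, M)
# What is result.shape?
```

(2, 3)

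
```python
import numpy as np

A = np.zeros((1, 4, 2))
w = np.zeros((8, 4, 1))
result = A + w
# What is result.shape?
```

(8, 4, 2)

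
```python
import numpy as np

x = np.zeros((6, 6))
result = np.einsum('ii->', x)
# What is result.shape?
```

()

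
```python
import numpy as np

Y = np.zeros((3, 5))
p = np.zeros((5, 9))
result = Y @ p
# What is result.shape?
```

(3, 9)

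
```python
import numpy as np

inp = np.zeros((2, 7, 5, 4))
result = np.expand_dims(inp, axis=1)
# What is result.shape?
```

(2, 1, 7, 5, 4)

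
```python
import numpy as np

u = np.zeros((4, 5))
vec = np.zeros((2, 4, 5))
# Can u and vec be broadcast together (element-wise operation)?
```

Yes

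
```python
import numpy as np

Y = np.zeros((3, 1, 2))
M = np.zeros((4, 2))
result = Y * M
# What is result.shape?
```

(3, 4, 2)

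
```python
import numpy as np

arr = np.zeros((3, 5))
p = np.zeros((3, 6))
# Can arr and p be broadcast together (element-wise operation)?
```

No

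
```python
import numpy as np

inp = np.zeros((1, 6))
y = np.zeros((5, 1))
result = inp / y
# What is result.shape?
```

(5, 6)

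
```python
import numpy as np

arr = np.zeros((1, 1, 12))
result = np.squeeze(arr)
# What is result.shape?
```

(12,)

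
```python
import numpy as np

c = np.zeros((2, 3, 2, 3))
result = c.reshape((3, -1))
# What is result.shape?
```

(3, 12)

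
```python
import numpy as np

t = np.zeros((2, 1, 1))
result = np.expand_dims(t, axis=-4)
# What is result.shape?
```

(1, 2, 1, 1)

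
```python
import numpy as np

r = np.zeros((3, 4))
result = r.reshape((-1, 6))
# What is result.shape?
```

(2, 6)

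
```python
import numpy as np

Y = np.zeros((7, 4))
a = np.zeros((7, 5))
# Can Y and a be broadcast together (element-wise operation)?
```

No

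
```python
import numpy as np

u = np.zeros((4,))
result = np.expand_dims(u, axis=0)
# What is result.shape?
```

(1, 4)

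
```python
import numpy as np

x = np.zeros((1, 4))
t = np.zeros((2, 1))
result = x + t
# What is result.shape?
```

(2, 4)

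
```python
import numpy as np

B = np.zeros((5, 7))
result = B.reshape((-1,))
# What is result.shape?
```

(35,)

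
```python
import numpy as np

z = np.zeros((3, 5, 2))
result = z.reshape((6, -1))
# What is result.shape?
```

(6, 5)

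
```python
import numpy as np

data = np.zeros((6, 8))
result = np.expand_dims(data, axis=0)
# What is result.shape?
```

(1, 6, 8)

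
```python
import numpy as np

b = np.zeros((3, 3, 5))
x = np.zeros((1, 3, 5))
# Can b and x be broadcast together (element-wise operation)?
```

Yes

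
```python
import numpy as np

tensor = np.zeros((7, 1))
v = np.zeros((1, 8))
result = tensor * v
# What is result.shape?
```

(7, 8)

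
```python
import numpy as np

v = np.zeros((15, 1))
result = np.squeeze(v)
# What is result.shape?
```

(15,)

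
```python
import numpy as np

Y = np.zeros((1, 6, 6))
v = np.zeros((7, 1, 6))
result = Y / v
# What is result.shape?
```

(7, 6, 6)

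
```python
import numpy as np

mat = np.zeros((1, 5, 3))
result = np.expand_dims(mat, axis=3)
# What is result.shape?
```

(1, 5, 3, 1)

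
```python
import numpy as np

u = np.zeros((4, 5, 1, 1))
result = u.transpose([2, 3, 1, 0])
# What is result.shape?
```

(1, 1, 5, 4)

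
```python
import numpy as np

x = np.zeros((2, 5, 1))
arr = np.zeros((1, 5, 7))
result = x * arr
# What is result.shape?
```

(2, 5, 7)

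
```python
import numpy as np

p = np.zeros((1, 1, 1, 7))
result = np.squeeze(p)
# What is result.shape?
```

(7,)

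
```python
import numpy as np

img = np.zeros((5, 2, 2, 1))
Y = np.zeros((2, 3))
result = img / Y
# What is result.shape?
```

(5, 2, 2, 3)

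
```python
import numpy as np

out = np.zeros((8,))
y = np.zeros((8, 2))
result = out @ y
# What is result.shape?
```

(2,)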